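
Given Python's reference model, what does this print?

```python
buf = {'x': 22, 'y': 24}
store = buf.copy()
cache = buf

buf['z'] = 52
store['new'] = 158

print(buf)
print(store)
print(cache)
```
{'x': 22, 'y': 24, 'z': 52}
{'x': 22, 'y': 24, 'new': 158}
{'x': 22, 'y': 24, 'z': 52}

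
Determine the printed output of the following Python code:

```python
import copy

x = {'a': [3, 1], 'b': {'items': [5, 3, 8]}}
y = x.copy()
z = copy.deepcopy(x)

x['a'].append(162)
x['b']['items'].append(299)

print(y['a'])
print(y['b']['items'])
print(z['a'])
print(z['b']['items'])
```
[3, 1, 162]
[5, 3, 8, 299]
[3, 1]
[5, 3, 8]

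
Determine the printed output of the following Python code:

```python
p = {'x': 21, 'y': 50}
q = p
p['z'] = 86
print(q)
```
{'x': 21, 'y': 50, 'z': 86}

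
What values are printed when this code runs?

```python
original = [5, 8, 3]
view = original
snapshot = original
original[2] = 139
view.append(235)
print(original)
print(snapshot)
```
[5, 8, 139, 235]
[5, 8, 139, 235]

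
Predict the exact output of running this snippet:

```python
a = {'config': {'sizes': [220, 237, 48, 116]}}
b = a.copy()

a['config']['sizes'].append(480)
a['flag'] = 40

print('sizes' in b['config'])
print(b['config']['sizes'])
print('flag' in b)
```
True
[220, 237, 48, 116, 480]
False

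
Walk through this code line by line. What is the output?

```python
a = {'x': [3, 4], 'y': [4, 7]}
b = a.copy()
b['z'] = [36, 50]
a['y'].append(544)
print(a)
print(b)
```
{'x': [3, 4], 'y': [4, 7, 544]}
{'x': [3, 4], 'y': [4, 7, 544], 'z': [36, 50]}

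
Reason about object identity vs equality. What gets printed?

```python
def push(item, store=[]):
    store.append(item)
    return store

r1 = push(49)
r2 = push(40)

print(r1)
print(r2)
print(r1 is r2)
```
[49, 40]
[49, 40]
True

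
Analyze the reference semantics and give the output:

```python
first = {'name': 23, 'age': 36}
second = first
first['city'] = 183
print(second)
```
{'name': 23, 'age': 36, 'city': 183}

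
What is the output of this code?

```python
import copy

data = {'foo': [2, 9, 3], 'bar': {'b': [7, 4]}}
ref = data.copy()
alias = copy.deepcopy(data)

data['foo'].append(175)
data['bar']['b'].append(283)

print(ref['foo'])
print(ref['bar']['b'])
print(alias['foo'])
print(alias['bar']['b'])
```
[2, 9, 3, 175]
[7, 4, 283]
[2, 9, 3]
[7, 4]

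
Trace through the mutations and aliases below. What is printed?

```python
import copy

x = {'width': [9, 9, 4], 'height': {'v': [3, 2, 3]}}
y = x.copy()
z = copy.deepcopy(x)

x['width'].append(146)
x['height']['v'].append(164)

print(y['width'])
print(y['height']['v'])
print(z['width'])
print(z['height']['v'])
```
[9, 9, 4, 146]
[3, 2, 3, 164]
[9, 9, 4]
[3, 2, 3]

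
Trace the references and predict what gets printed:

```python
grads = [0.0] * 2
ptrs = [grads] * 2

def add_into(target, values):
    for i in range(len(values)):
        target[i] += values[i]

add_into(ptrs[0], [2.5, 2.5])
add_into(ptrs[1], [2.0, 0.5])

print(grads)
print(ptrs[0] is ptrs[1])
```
[4.5, 3.0]
True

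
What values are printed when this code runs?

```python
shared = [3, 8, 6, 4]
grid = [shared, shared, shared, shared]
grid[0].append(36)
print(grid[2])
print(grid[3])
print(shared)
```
[3, 8, 6, 4, 36]
[3, 8, 6, 4, 36]
[3, 8, 6, 4, 36]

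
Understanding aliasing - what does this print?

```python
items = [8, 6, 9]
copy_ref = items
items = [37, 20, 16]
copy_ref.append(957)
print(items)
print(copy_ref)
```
[37, 20, 16]
[8, 6, 9, 957]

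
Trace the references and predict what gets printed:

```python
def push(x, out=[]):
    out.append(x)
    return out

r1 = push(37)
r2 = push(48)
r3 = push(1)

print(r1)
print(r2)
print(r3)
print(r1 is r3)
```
[37, 48, 1]
[37, 48, 1]
[37, 48, 1]
True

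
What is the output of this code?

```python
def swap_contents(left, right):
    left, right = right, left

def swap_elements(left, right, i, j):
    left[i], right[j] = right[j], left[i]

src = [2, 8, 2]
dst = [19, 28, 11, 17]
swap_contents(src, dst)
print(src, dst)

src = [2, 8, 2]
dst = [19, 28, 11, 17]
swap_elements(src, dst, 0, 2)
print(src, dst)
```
[2, 8, 2] [19, 28, 11, 17]
[11, 8, 2] [19, 28, 2, 17]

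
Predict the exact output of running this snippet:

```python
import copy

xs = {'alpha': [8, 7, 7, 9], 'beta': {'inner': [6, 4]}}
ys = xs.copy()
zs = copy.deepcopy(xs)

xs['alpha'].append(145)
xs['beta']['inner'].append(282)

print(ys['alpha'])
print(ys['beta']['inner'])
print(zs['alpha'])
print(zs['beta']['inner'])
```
[8, 7, 7, 9, 145]
[6, 4, 282]
[8, 7, 7, 9]
[6, 4]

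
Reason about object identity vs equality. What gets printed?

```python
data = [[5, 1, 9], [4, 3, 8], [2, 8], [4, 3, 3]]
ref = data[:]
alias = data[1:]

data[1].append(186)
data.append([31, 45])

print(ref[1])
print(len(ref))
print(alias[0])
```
[4, 3, 8, 186]
4
[4, 3, 8, 186]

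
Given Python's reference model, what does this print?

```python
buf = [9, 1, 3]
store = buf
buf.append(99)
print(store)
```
[9, 1, 3, 99]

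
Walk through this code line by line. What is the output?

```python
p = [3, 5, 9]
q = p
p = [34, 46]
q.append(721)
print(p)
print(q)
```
[34, 46]
[3, 5, 9, 721]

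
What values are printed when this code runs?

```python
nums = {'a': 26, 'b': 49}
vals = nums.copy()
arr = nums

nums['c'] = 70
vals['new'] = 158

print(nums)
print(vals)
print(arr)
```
{'a': 26, 'b': 49, 'c': 70}
{'a': 26, 'b': 49, 'new': 158}
{'a': 26, 'b': 49, 'c': 70}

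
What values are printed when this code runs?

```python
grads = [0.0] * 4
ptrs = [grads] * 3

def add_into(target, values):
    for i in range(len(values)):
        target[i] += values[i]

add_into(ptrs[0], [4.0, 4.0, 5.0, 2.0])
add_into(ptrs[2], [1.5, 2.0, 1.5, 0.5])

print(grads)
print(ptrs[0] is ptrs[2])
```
[5.5, 6.0, 6.5, 2.5]
True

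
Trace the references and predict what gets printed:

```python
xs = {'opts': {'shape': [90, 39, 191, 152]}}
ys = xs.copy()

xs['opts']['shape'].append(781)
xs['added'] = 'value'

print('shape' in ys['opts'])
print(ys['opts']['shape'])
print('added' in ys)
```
True
[90, 39, 191, 152, 781]
False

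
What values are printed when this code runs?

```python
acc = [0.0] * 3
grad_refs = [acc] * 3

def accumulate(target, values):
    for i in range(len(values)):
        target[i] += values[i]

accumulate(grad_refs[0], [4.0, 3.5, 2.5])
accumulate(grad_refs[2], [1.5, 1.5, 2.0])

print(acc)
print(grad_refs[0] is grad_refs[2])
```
[5.5, 5.0, 4.5]
True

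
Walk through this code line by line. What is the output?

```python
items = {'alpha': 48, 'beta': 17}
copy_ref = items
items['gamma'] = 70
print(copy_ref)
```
{'alpha': 48, 'beta': 17, 'gamma': 70}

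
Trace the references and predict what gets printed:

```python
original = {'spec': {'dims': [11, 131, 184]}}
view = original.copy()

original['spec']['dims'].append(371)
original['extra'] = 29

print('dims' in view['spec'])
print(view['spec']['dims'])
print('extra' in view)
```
True
[11, 131, 184, 371]
False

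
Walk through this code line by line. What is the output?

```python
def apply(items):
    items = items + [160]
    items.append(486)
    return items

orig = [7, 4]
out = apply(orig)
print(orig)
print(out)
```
[7, 4]
[7, 4, 160, 486]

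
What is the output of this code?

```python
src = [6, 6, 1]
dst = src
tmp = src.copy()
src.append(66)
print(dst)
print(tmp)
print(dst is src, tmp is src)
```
[6, 6, 1, 66]
[6, 6, 1]
True False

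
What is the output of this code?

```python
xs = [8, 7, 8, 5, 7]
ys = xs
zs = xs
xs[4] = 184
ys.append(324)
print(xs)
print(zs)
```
[8, 7, 8, 5, 184, 324]
[8, 7, 8, 5, 184, 324]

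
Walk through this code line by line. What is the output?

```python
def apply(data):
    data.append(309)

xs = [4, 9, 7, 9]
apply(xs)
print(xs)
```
[4, 9, 7, 9, 309]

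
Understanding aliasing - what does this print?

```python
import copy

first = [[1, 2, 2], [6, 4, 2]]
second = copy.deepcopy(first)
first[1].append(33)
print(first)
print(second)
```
[[1, 2, 2], [6, 4, 2, 33]]
[[1, 2, 2], [6, 4, 2]]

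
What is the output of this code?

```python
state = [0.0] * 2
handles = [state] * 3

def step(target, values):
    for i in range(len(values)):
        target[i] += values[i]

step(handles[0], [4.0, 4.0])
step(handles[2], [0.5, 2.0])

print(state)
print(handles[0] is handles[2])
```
[4.5, 6.0]
True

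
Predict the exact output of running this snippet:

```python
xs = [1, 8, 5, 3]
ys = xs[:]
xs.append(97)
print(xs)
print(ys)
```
[1, 8, 5, 3, 97]
[1, 8, 5, 3]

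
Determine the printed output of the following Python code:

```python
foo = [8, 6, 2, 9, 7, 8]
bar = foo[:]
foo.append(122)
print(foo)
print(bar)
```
[8, 6, 2, 9, 7, 8, 122]
[8, 6, 2, 9, 7, 8]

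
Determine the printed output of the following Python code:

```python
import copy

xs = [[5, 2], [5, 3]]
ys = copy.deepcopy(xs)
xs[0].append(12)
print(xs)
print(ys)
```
[[5, 2, 12], [5, 3]]
[[5, 2], [5, 3]]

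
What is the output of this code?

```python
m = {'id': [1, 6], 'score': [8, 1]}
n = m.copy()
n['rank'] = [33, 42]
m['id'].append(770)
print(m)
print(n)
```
{'id': [1, 6, 770], 'score': [8, 1]}
{'id': [1, 6, 770], 'score': [8, 1], 'rank': [33, 42]}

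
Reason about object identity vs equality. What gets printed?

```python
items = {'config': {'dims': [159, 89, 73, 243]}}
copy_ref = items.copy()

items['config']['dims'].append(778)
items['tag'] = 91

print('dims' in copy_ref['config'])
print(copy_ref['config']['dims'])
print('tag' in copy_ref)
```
True
[159, 89, 73, 243, 778]
False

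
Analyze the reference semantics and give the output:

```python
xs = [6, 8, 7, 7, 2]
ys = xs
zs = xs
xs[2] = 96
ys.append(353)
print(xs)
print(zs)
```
[6, 8, 96, 7, 2, 353]
[6, 8, 96, 7, 2, 353]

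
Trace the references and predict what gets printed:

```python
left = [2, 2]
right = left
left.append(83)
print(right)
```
[2, 2, 83]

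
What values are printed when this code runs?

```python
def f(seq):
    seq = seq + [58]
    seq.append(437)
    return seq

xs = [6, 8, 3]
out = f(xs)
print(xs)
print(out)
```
[6, 8, 3]
[6, 8, 3, 58, 437]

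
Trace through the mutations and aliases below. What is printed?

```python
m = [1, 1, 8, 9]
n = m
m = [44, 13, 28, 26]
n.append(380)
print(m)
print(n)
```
[44, 13, 28, 26]
[1, 1, 8, 9, 380]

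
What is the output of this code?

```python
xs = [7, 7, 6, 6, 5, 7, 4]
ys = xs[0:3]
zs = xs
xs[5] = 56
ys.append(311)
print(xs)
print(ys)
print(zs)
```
[7, 7, 6, 6, 5, 56, 4]
[7, 7, 6, 311]
[7, 7, 6, 6, 5, 56, 4]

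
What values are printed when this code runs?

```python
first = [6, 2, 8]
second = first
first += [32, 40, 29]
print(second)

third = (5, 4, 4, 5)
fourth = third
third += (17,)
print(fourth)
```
[6, 2, 8, 32, 40, 29]
(5, 4, 4, 5)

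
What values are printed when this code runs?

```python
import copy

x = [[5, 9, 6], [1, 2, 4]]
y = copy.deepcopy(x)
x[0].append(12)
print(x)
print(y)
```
[[5, 9, 6, 12], [1, 2, 4]]
[[5, 9, 6], [1, 2, 4]]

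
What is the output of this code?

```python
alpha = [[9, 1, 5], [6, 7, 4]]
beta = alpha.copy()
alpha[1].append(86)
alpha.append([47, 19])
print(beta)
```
[[9, 1, 5], [6, 7, 4, 86]]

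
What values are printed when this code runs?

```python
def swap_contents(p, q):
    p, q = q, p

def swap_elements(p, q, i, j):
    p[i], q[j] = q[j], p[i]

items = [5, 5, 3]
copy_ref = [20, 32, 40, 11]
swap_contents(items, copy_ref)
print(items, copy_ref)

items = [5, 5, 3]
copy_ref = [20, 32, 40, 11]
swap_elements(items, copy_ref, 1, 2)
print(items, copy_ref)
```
[5, 5, 3] [20, 32, 40, 11]
[5, 40, 3] [20, 32, 5, 11]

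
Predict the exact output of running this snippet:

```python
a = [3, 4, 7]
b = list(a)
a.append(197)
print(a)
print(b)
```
[3, 4, 7, 197]
[3, 4, 7]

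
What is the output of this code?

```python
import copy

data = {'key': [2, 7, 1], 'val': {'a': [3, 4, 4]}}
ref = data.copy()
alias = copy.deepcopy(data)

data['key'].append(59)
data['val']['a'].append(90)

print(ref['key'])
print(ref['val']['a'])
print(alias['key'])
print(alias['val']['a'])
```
[2, 7, 1, 59]
[3, 4, 4, 90]
[2, 7, 1]
[3, 4, 4]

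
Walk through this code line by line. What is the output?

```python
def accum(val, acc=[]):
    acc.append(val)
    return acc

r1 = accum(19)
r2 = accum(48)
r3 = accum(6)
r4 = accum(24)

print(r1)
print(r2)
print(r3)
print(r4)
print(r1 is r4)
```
[19, 48, 6, 24]
[19, 48, 6, 24]
[19, 48, 6, 24]
[19, 48, 6, 24]
True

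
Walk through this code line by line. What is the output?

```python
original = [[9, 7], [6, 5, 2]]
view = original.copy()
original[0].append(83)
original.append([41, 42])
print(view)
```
[[9, 7, 83], [6, 5, 2]]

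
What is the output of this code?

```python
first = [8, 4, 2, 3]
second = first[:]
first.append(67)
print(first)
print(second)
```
[8, 4, 2, 3, 67]
[8, 4, 2, 3]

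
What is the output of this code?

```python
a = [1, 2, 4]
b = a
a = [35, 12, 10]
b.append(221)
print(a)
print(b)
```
[35, 12, 10]
[1, 2, 4, 221]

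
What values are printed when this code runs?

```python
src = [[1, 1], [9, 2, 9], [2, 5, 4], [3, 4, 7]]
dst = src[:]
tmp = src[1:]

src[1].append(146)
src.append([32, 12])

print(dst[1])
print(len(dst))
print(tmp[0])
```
[9, 2, 9, 146]
4
[9, 2, 9, 146]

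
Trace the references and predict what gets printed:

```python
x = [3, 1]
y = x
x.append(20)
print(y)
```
[3, 1, 20]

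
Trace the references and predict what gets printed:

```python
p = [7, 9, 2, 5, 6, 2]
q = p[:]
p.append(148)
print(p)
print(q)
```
[7, 9, 2, 5, 6, 2, 148]
[7, 9, 2, 5, 6, 2]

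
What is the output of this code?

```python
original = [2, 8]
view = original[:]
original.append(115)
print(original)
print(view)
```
[2, 8, 115]
[2, 8]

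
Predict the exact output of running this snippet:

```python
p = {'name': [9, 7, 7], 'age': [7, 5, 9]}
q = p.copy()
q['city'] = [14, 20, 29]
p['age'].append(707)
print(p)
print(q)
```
{'name': [9, 7, 7], 'age': [7, 5, 9, 707]}
{'name': [9, 7, 7], 'age': [7, 5, 9, 707], 'city': [14, 20, 29]}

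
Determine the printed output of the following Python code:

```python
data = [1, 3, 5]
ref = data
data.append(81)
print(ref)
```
[1, 3, 5, 81]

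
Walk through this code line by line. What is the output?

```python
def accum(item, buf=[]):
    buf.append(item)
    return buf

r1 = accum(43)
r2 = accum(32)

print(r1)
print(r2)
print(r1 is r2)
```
[43, 32]
[43, 32]
True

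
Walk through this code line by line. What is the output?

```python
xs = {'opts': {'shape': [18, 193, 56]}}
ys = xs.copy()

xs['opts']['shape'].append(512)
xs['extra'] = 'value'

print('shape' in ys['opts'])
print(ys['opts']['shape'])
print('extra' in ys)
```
True
[18, 193, 56, 512]
False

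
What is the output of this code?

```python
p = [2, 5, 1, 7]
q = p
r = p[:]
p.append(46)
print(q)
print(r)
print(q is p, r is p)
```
[2, 5, 1, 7, 46]
[2, 5, 1, 7]
True False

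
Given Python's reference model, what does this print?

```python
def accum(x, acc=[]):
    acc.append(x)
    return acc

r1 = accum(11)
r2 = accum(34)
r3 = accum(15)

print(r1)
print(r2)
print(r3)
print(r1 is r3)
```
[11, 34, 15]
[11, 34, 15]
[11, 34, 15]
True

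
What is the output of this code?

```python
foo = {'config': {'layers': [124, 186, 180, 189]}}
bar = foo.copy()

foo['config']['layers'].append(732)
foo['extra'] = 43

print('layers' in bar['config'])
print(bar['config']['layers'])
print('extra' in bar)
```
True
[124, 186, 180, 189, 732]
False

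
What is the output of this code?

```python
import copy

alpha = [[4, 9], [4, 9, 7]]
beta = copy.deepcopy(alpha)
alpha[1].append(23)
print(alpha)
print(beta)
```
[[4, 9], [4, 9, 7, 23]]
[[4, 9], [4, 9, 7]]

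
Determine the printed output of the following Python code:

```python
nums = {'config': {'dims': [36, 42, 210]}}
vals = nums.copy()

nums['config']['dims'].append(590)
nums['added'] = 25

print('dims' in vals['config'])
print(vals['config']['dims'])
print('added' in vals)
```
True
[36, 42, 210, 590]
False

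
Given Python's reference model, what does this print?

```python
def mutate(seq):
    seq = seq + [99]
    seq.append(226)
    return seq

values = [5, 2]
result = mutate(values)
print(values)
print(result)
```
[5, 2]
[5, 2, 99, 226]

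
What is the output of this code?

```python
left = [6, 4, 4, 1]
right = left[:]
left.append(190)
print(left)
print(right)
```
[6, 4, 4, 1, 190]
[6, 4, 4, 1]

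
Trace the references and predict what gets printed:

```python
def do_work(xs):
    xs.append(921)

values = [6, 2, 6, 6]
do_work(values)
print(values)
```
[6, 2, 6, 6, 921]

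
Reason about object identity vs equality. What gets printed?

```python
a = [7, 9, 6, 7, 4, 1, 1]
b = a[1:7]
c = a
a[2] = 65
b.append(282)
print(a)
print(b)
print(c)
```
[7, 9, 65, 7, 4, 1, 1]
[9, 6, 7, 4, 1, 1, 282]
[7, 9, 65, 7, 4, 1, 1]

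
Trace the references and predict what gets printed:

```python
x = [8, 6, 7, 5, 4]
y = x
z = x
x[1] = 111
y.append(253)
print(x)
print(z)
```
[8, 111, 7, 5, 4, 253]
[8, 111, 7, 5, 4, 253]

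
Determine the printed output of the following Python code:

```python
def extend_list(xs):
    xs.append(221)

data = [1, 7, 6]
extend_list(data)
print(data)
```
[1, 7, 6, 221]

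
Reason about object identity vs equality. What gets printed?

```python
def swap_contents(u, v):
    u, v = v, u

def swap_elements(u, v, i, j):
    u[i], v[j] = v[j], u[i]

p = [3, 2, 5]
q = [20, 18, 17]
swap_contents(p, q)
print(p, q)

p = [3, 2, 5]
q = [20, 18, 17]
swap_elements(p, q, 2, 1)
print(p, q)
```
[3, 2, 5] [20, 18, 17]
[3, 2, 18] [20, 5, 17]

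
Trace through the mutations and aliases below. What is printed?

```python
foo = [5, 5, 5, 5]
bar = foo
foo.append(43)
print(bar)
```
[5, 5, 5, 5, 43]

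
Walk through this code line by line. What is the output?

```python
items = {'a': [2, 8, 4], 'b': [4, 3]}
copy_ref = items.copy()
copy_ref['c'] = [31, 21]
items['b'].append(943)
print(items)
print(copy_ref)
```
{'a': [2, 8, 4], 'b': [4, 3, 943]}
{'a': [2, 8, 4], 'b': [4, 3, 943], 'c': [31, 21]}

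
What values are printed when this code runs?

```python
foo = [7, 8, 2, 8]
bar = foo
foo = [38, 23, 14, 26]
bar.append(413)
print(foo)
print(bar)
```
[38, 23, 14, 26]
[7, 8, 2, 8, 413]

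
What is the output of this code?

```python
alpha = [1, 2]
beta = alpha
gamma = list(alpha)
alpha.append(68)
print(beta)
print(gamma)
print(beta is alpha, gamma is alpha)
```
[1, 2, 68]
[1, 2]
True False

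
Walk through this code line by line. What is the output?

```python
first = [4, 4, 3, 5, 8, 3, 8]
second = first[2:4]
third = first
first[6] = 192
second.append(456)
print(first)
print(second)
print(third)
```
[4, 4, 3, 5, 8, 3, 192]
[3, 5, 456]
[4, 4, 3, 5, 8, 3, 192]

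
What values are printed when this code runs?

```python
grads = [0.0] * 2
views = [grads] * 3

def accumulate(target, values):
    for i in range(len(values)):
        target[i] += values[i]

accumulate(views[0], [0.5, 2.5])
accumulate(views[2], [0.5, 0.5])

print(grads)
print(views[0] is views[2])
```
[1.0, 3.0]
True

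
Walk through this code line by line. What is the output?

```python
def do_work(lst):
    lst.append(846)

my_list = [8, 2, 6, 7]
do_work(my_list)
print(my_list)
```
[8, 2, 6, 7, 846]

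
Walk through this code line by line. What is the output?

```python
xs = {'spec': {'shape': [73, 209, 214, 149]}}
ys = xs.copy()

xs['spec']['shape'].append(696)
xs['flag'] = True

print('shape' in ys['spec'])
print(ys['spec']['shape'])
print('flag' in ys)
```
True
[73, 209, 214, 149, 696]
False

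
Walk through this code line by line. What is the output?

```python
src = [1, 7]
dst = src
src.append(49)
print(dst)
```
[1, 7, 49]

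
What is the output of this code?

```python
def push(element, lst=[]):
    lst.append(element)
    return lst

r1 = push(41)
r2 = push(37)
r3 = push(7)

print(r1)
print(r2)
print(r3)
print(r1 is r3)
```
[41, 37, 7]
[41, 37, 7]
[41, 37, 7]
True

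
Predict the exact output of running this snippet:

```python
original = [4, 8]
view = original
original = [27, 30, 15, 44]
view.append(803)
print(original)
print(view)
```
[27, 30, 15, 44]
[4, 8, 803]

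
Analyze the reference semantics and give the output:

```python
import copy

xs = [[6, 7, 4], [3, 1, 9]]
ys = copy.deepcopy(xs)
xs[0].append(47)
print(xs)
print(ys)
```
[[6, 7, 4, 47], [3, 1, 9]]
[[6, 7, 4], [3, 1, 9]]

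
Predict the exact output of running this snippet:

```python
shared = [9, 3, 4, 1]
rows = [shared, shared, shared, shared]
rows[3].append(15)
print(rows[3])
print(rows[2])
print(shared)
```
[9, 3, 4, 1, 15]
[9, 3, 4, 1, 15]
[9, 3, 4, 1, 15]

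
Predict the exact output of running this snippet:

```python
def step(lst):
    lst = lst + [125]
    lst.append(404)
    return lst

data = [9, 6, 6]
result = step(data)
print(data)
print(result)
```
[9, 6, 6]
[9, 6, 6, 125, 404]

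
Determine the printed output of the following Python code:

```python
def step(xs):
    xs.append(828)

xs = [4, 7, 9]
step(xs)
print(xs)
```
[4, 7, 9, 828]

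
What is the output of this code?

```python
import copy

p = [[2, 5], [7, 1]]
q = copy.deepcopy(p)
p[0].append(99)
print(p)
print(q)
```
[[2, 5, 99], [7, 1]]
[[2, 5], [7, 1]]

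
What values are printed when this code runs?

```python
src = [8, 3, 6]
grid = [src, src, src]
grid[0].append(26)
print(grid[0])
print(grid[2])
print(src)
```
[8, 3, 6, 26]
[8, 3, 6, 26]
[8, 3, 6, 26]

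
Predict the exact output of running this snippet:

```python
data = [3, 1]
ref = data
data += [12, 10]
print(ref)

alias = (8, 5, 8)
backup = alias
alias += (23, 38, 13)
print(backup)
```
[3, 1, 12, 10]
(8, 5, 8)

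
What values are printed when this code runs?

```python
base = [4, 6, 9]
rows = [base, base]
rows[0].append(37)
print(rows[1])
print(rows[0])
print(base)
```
[4, 6, 9, 37]
[4, 6, 9, 37]
[4, 6, 9, 37]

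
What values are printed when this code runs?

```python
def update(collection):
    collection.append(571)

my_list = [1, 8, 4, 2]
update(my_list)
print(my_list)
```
[1, 8, 4, 2, 571]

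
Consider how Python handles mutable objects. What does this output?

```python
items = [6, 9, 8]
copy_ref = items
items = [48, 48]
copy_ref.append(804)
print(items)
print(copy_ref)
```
[48, 48]
[6, 9, 8, 804]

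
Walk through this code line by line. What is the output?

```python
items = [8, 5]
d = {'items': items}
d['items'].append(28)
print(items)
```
[8, 5, 28]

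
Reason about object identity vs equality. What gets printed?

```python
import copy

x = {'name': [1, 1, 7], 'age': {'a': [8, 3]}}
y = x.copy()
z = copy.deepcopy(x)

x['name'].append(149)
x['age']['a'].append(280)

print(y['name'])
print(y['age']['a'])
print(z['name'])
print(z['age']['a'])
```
[1, 1, 7, 149]
[8, 3, 280]
[1, 1, 7]
[8, 3]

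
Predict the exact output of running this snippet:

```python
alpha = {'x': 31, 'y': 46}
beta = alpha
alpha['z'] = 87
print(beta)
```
{'x': 31, 'y': 46, 'z': 87}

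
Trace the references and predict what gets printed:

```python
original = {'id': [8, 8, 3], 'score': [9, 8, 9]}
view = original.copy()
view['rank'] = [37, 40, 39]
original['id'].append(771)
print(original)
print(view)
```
{'id': [8, 8, 3, 771], 'score': [9, 8, 9]}
{'id': [8, 8, 3, 771], 'score': [9, 8, 9], 'rank': [37, 40, 39]}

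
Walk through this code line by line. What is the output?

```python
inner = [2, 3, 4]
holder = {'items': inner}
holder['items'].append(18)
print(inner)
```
[2, 3, 4, 18]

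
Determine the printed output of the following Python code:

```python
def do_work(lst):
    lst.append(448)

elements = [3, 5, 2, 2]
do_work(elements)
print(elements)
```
[3, 5, 2, 2, 448]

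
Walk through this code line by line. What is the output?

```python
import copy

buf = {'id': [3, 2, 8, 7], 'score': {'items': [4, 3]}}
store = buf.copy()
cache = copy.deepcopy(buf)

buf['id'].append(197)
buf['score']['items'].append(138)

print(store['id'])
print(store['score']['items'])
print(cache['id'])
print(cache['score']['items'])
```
[3, 2, 8, 7, 197]
[4, 3, 138]
[3, 2, 8, 7]
[4, 3]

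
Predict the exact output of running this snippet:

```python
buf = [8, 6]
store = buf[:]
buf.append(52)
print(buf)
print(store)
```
[8, 6, 52]
[8, 6]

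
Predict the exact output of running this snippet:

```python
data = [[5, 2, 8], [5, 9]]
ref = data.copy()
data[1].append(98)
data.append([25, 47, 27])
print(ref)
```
[[5, 2, 8], [5, 9, 98]]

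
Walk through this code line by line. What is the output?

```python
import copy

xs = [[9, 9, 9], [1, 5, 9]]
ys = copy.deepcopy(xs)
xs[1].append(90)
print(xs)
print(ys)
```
[[9, 9, 9], [1, 5, 9, 90]]
[[9, 9, 9], [1, 5, 9]]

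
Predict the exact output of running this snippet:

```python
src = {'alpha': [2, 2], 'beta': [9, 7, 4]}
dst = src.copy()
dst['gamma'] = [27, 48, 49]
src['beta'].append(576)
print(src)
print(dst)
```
{'alpha': [2, 2], 'beta': [9, 7, 4, 576]}
{'alpha': [2, 2], 'beta': [9, 7, 4, 576], 'gamma': [27, 48, 49]}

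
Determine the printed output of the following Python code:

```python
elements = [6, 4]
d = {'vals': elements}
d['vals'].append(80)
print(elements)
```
[6, 4, 80]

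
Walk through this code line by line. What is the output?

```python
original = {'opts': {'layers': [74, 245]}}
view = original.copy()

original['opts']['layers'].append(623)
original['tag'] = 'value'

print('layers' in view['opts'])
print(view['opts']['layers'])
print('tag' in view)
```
True
[74, 245, 623]
False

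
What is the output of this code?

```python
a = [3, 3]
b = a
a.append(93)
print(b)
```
[3, 3, 93]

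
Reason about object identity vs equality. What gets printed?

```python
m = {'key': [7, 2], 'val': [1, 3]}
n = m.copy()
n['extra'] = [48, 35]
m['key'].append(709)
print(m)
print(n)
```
{'key': [7, 2, 709], 'val': [1, 3]}
{'key': [7, 2, 709], 'val': [1, 3], 'extra': [48, 35]}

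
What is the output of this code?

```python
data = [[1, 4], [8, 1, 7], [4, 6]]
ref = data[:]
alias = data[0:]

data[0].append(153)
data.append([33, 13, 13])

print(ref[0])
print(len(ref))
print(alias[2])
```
[1, 4, 153]
3
[4, 6]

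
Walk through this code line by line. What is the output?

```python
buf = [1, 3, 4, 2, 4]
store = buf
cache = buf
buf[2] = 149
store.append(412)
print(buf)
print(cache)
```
[1, 3, 149, 2, 4, 412]
[1, 3, 149, 2, 4, 412]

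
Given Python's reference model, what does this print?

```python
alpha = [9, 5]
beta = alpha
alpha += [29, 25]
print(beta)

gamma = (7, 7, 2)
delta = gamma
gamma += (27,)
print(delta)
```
[9, 5, 29, 25]
(7, 7, 2)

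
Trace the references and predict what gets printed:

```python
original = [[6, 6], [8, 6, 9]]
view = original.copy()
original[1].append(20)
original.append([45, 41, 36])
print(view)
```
[[6, 6], [8, 6, 9, 20]]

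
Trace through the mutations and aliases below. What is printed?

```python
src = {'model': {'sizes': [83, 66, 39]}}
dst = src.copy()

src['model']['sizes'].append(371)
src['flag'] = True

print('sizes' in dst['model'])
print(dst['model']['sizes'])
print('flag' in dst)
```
True
[83, 66, 39, 371]
False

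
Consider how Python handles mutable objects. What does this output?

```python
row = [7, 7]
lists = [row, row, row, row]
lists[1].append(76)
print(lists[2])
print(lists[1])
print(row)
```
[7, 7, 76]
[7, 7, 76]
[7, 7, 76]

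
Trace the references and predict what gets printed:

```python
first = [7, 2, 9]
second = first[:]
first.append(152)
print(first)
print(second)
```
[7, 2, 9, 152]
[7, 2, 9]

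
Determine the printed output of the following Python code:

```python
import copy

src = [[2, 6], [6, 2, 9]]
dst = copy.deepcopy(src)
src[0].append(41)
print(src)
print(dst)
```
[[2, 6, 41], [6, 2, 9]]
[[2, 6], [6, 2, 9]]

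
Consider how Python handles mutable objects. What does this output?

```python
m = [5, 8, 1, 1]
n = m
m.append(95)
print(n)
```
[5, 8, 1, 1, 95]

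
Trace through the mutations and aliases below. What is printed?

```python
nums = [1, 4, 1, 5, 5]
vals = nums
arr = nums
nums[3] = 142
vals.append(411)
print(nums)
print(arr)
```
[1, 4, 1, 142, 5, 411]
[1, 4, 1, 142, 5, 411]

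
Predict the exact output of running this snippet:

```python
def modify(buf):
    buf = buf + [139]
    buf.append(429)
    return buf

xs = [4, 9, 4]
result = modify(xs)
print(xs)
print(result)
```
[4, 9, 4]
[4, 9, 4, 139, 429]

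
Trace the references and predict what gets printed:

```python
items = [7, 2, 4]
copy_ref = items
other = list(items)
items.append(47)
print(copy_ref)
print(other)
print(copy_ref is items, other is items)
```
[7, 2, 4, 47]
[7, 2, 4]
True False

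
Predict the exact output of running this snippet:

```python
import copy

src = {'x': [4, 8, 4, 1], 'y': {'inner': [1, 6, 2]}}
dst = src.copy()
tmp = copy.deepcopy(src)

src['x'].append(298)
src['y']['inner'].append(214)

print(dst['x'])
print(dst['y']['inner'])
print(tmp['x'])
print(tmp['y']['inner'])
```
[4, 8, 4, 1, 298]
[1, 6, 2, 214]
[4, 8, 4, 1]
[1, 6, 2]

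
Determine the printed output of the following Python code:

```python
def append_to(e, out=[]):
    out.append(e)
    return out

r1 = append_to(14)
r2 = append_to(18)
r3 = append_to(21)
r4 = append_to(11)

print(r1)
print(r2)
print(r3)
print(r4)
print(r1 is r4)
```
[14, 18, 21, 11]
[14, 18, 21, 11]
[14, 18, 21, 11]
[14, 18, 21, 11]
True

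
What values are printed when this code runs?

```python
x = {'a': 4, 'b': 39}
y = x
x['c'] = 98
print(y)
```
{'a': 4, 'b': 39, 'c': 98}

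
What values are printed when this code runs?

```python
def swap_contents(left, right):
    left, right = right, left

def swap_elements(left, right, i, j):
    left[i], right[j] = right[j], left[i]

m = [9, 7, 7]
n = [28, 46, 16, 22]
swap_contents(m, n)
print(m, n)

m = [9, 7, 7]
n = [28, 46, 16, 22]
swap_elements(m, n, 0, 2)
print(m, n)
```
[9, 7, 7] [28, 46, 16, 22]
[16, 7, 7] [28, 46, 9, 22]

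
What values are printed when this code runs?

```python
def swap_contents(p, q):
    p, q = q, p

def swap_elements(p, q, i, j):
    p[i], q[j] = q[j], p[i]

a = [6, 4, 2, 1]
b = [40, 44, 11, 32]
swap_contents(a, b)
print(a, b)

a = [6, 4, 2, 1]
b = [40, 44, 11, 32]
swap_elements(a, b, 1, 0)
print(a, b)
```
[6, 4, 2, 1] [40, 44, 11, 32]
[6, 40, 2, 1] [4, 44, 11, 32]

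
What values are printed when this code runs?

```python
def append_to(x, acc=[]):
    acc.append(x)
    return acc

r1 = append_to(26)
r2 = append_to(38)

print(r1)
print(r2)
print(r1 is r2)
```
[26, 38]
[26, 38]
True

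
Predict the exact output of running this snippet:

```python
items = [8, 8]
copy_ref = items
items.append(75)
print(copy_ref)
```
[8, 8, 75]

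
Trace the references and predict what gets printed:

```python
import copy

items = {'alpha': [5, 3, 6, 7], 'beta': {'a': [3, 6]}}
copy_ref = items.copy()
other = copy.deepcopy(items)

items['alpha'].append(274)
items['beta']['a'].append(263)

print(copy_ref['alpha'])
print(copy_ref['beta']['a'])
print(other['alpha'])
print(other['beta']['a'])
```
[5, 3, 6, 7, 274]
[3, 6, 263]
[5, 3, 6, 7]
[3, 6]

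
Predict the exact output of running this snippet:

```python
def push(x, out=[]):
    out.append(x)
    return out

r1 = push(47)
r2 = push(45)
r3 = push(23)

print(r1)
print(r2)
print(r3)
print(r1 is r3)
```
[47, 45, 23]
[47, 45, 23]
[47, 45, 23]
True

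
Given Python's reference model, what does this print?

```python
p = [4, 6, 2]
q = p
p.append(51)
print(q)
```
[4, 6, 2, 51]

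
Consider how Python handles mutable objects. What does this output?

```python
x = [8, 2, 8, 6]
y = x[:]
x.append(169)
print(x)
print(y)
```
[8, 2, 8, 6, 169]
[8, 2, 8, 6]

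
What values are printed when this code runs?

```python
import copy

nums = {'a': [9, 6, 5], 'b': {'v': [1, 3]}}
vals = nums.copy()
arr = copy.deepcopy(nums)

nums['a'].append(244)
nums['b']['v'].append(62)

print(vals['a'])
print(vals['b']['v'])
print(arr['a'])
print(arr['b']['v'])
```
[9, 6, 5, 244]
[1, 3, 62]
[9, 6, 5]
[1, 3]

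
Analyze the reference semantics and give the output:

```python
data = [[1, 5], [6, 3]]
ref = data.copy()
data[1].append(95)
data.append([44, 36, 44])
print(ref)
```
[[1, 5], [6, 3, 95]]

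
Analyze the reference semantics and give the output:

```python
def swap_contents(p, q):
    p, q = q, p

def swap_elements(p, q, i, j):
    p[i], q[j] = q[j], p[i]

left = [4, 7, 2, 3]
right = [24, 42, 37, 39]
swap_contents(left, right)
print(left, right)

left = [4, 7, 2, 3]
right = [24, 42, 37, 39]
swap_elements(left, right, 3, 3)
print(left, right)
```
[4, 7, 2, 3] [24, 42, 37, 39]
[4, 7, 2, 39] [24, 42, 37, 3]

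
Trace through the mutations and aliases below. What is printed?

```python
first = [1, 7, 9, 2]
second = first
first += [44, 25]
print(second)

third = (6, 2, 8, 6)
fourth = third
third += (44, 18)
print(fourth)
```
[1, 7, 9, 2, 44, 25]
(6, 2, 8, 6)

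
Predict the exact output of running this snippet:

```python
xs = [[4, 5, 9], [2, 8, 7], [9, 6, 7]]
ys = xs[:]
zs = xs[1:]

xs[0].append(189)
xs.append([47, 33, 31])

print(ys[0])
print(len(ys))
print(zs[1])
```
[4, 5, 9, 189]
3
[9, 6, 7]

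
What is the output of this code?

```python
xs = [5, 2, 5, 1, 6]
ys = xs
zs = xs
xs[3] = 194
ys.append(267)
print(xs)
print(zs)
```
[5, 2, 5, 194, 6, 267]
[5, 2, 5, 194, 6, 267]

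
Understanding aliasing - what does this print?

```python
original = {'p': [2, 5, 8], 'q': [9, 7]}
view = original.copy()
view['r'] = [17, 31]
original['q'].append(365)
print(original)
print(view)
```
{'p': [2, 5, 8], 'q': [9, 7, 365]}
{'p': [2, 5, 8], 'q': [9, 7, 365], 'r': [17, 31]}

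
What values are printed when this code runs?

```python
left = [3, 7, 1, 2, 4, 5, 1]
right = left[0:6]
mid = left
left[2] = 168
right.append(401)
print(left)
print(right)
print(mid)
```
[3, 7, 168, 2, 4, 5, 1]
[3, 7, 1, 2, 4, 5, 401]
[3, 7, 168, 2, 4, 5, 1]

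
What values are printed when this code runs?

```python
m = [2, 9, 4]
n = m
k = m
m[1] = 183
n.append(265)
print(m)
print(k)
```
[2, 183, 4, 265]
[2, 183, 4, 265]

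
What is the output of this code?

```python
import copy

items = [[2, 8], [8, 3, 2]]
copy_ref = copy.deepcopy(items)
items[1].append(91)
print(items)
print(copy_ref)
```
[[2, 8], [8, 3, 2, 91]]
[[2, 8], [8, 3, 2]]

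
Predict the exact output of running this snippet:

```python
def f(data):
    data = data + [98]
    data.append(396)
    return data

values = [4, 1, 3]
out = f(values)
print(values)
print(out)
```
[4, 1, 3]
[4, 1, 3, 98, 396]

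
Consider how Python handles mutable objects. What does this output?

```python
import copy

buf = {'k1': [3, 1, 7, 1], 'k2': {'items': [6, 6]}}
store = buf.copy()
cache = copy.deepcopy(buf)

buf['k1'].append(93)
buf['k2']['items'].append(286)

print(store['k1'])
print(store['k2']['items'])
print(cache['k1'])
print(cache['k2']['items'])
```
[3, 1, 7, 1, 93]
[6, 6, 286]
[3, 1, 7, 1]
[6, 6]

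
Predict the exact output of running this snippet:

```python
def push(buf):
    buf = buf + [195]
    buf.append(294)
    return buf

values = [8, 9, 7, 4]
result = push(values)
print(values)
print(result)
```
[8, 9, 7, 4]
[8, 9, 7, 4, 195, 294]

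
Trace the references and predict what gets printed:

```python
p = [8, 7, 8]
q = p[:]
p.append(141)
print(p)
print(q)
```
[8, 7, 8, 141]
[8, 7, 8]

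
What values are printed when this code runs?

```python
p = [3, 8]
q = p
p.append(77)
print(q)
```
[3, 8, 77]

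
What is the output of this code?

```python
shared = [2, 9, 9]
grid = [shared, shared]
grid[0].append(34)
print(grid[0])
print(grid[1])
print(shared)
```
[2, 9, 9, 34]
[2, 9, 9, 34]
[2, 9, 9, 34]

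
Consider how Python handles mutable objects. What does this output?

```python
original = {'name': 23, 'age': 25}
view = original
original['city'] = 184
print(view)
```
{'name': 23, 'age': 25, 'city': 184}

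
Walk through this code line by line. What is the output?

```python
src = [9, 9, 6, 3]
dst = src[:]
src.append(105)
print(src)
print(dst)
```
[9, 9, 6, 3, 105]
[9, 9, 6, 3]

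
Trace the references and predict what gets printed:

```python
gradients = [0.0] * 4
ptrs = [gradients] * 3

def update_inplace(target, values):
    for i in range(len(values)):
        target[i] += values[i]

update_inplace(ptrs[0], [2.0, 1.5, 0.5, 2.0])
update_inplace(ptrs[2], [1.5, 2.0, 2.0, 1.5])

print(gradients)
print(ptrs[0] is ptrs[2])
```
[3.5, 3.5, 2.5, 3.5]
True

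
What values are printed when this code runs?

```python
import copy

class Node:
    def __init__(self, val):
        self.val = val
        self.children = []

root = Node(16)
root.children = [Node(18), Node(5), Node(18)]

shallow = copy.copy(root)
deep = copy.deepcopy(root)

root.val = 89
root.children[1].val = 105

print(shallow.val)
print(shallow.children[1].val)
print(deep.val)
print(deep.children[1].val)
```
16
105
16
5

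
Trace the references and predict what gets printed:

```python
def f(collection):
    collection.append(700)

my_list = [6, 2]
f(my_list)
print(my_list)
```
[6, 2, 700]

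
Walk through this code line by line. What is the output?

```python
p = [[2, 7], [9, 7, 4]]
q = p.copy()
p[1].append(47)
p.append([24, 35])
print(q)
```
[[2, 7], [9, 7, 4, 47]]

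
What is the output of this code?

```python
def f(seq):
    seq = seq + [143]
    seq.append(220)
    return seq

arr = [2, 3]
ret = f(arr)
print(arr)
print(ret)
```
[2, 3]
[2, 3, 143, 220]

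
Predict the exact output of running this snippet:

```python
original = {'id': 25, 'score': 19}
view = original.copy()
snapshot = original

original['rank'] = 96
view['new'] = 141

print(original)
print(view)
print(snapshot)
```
{'id': 25, 'score': 19, 'rank': 96}
{'id': 25, 'score': 19, 'new': 141}
{'id': 25, 'score': 19, 'rank': 96}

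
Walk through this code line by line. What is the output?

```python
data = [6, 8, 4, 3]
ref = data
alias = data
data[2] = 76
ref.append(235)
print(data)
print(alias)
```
[6, 8, 76, 3, 235]
[6, 8, 76, 3, 235]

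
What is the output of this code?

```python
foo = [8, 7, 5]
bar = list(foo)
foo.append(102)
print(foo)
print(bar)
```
[8, 7, 5, 102]
[8, 7, 5]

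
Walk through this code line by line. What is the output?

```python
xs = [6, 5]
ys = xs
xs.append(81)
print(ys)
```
[6, 5, 81]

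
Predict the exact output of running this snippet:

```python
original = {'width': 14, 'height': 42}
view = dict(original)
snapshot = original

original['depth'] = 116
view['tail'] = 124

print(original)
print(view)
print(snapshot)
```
{'width': 14, 'height': 42, 'depth': 116}
{'width': 14, 'height': 42, 'tail': 124}
{'width': 14, 'height': 42, 'depth': 116}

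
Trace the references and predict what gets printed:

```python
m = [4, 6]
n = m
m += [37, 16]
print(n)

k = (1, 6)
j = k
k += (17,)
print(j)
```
[4, 6, 37, 16]
(1, 6)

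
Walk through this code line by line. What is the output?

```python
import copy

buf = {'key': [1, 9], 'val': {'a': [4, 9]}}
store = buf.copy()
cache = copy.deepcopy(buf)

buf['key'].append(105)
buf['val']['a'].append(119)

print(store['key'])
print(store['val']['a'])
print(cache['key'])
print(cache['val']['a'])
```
[1, 9, 105]
[4, 9, 119]
[1, 9]
[4, 9]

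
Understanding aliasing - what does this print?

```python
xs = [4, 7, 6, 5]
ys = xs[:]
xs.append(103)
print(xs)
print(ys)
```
[4, 7, 6, 5, 103]
[4, 7, 6, 5]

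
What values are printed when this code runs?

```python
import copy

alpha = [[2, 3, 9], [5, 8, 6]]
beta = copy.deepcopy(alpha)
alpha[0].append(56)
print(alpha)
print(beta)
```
[[2, 3, 9, 56], [5, 8, 6]]
[[2, 3, 9], [5, 8, 6]]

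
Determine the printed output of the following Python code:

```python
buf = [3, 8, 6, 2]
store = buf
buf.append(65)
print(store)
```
[3, 8, 6, 2, 65]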